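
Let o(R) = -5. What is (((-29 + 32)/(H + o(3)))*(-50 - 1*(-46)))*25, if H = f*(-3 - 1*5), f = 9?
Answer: 300/77 ≈ 3.8961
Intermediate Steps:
H = -72 (H = 9*(-3 - 1*5) = 9*(-3 - 5) = 9*(-8) = -72)
(((-29 + 32)/(H + o(3)))*(-50 - 1*(-46)))*25 = (((-29 + 32)/(-72 - 5))*(-50 - 1*(-46)))*25 = ((3/(-77))*(-50 + 46))*25 = ((3*(-1/77))*(-4))*25 = -3/77*(-4)*25 = (12/77)*25 = 300/77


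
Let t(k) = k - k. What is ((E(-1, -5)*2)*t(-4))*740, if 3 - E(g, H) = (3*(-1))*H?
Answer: 0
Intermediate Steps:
t(k) = 0
E(g, H) = 3 + 3*H (E(g, H) = 3 - 3*(-1)*H = 3 - (-3)*H = 3 + 3*H)
((E(-1, -5)*2)*t(-4))*740 = (((3 + 3*(-5))*2)*0)*740 = (((3 - 15)*2)*0)*740 = (-12*2*0)*740 = -24*0*740 = 0*740 = 0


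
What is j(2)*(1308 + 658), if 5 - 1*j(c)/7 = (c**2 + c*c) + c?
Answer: -68810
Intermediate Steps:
j(c) = 35 - 14*c**2 - 7*c (j(c) = 35 - 7*((c**2 + c*c) + c) = 35 - 7*((c**2 + c**2) + c) = 35 - 7*(2*c**2 + c) = 35 - 7*(c + 2*c**2) = 35 + (-14*c**2 - 7*c) = 35 - 14*c**2 - 7*c)
j(2)*(1308 + 658) = (35 - 14*2**2 - 7*2)*(1308 + 658) = (35 - 14*4 - 14)*1966 = (35 - 56 - 14)*1966 = -35*1966 = -68810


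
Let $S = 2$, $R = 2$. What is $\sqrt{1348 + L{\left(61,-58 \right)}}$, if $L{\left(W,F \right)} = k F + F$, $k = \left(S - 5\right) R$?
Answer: $3 \sqrt{182} \approx 40.472$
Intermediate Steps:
$k = -6$ ($k = \left(2 - 5\right) 2 = \left(-3\right) 2 = -6$)
$L{\left(W,F \right)} = - 5 F$ ($L{\left(W,F \right)} = - 6 F + F = - 5 F$)
$\sqrt{1348 + L{\left(61,-58 \right)}} = \sqrt{1348 - -290} = \sqrt{1348 + 290} = \sqrt{1638} = 3 \sqrt{182}$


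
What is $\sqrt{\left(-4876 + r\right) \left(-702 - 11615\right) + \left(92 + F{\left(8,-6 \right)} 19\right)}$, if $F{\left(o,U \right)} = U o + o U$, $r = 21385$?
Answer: $i \sqrt{203343085} \approx 14260.0 i$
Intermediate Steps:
$F{\left(o,U \right)} = 2 U o$ ($F{\left(o,U \right)} = U o + U o = 2 U o$)
$\sqrt{\left(-4876 + r\right) \left(-702 - 11615\right) + \left(92 + F{\left(8,-6 \right)} 19\right)} = \sqrt{\left(-4876 + 21385\right) \left(-702 - 11615\right) + \left(92 + 2 \left(-6\right) 8 \cdot 19\right)} = \sqrt{16509 \left(-12317\right) + \left(92 - 1824\right)} = \sqrt{-203341353 + \left(92 - 1824\right)} = \sqrt{-203341353 - 1732} = \sqrt{-203343085} = i \sqrt{203343085}$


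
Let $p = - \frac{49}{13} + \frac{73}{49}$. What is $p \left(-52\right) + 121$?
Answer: $\frac{11737}{49} \approx 239.53$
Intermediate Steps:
$p = - \frac{1452}{637}$ ($p = \left(-49\right) \frac{1}{13} + 73 \cdot \frac{1}{49} = - \frac{49}{13} + \frac{73}{49} = - \frac{1452}{637} \approx -2.2794$)
$p \left(-52\right) + 121 = \left(- \frac{1452}{637}\right) \left(-52\right) + 121 = \frac{5808}{49} + 121 = \frac{11737}{49}$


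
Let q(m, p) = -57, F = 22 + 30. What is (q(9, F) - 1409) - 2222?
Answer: -3688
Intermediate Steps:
F = 52
(q(9, F) - 1409) - 2222 = (-57 - 1409) - 2222 = -1466 - 2222 = -3688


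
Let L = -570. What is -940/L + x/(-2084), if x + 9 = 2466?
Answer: 55847/118788 ≈ 0.47014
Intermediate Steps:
x = 2457 (x = -9 + 2466 = 2457)
-940/L + x/(-2084) = -940/(-570) + 2457/(-2084) = -940*(-1/570) + 2457*(-1/2084) = 94/57 - 2457/2084 = 55847/118788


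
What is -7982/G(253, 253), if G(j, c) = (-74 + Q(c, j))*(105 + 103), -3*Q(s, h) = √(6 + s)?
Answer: 2763/5300 - 921*√259/392200 ≈ 0.48353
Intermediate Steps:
Q(s, h) = -√(6 + s)/3
G(j, c) = -15392 - 208*√(6 + c)/3 (G(j, c) = (-74 - √(6 + c)/3)*(105 + 103) = (-74 - √(6 + c)/3)*208 = -15392 - 208*√(6 + c)/3)
-7982/G(253, 253) = -7982/(-15392 - 208*√(6 + 253)/3) = -7982/(-15392 - 208*√259/3)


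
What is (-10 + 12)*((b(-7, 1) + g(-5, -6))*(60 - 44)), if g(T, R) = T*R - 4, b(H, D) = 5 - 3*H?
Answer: 1664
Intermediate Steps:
g(T, R) = -4 + R*T (g(T, R) = R*T - 4 = -4 + R*T)
(-10 + 12)*((b(-7, 1) + g(-5, -6))*(60 - 44)) = (-10 + 12)*(((5 - 3*(-7)) + (-4 - 6*(-5)))*(60 - 44)) = 2*(((5 + 21) + (-4 + 30))*16) = 2*((26 + 26)*16) = 2*(52*16) = 2*832 = 1664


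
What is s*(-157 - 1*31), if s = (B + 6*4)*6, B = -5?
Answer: -21432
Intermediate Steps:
s = 114 (s = (-5 + 6*4)*6 = (-5 + 24)*6 = 19*6 = 114)
s*(-157 - 1*31) = 114*(-157 - 1*31) = 114*(-157 - 31) = 114*(-188) = -21432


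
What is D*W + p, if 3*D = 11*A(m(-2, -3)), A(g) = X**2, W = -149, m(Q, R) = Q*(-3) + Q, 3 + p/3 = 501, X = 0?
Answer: 1494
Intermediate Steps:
p = 1494 (p = -9 + 3*501 = -9 + 1503 = 1494)
m(Q, R) = -2*Q (m(Q, R) = -3*Q + Q = -2*Q)
A(g) = 0 (A(g) = 0**2 = 0)
D = 0 (D = (11*0)/3 = (1/3)*0 = 0)
D*W + p = 0*(-149) + 1494 = 0 + 1494 = 1494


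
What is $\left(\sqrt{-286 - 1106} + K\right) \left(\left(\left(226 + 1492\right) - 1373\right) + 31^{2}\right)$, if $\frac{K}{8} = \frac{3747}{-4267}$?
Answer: $- \frac{39148656}{4267} + 5224 i \sqrt{87} \approx -9174.8 + 48726.0 i$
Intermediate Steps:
$K = - \frac{29976}{4267}$ ($K = 8 \frac{3747}{-4267} = 8 \cdot 3747 \left(- \frac{1}{4267}\right) = 8 \left(- \frac{3747}{4267}\right) = - \frac{29976}{4267} \approx -7.0251$)
$\left(\sqrt{-286 - 1106} + K\right) \left(\left(\left(226 + 1492\right) - 1373\right) + 31^{2}\right) = \left(\sqrt{-286 - 1106} - \frac{29976}{4267}\right) \left(\left(\left(226 + 1492\right) - 1373\right) + 31^{2}\right) = \left(\sqrt{-1392} - \frac{29976}{4267}\right) \left(\left(1718 - 1373\right) + 961\right) = \left(4 i \sqrt{87} - \frac{29976}{4267}\right) \left(345 + 961\right) = \left(- \frac{29976}{4267} + 4 i \sqrt{87}\right) 1306 = - \frac{39148656}{4267} + 5224 i \sqrt{87}$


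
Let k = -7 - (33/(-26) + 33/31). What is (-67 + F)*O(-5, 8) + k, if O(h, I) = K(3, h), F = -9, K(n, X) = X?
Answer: 300803/806 ≈ 373.20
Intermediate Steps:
O(h, I) = h
k = -5477/806 (k = -7 - (33*(-1/26) + 33*(1/31)) = -7 - (-33/26 + 33/31) = -7 - 1*(-165/806) = -7 + 165/806 = -5477/806 ≈ -6.7953)
(-67 + F)*O(-5, 8) + k = (-67 - 9)*(-5) - 5477/806 = -76*(-5) - 5477/806 = 380 - 5477/806 = 300803/806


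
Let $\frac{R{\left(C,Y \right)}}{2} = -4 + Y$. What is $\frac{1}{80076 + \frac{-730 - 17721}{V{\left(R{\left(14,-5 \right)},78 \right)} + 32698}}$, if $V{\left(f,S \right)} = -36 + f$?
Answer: $\frac{32644}{2613982493} \approx 1.2488 \cdot 10^{-5}$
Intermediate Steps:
$R{\left(C,Y \right)} = -8 + 2 Y$ ($R{\left(C,Y \right)} = 2 \left(-4 + Y\right) = -8 + 2 Y$)
$\frac{1}{80076 + \frac{-730 - 17721}{V{\left(R{\left(14,-5 \right)},78 \right)} + 32698}} = \frac{1}{80076 + \frac{-730 - 17721}{\left(-36 + \left(-8 + 2 \left(-5\right)\right)\right) + 32698}} = \frac{1}{80076 - \frac{18451}{\left(-36 - 18\right) + 32698}} = \frac{1}{80076 - \frac{18451}{-54 + 32698}} = \frac{1}{80076 - \frac{18451}{32644}} = \frac{1}{\frac{2613982493}{32644}} = \frac{32644}{2613982493}$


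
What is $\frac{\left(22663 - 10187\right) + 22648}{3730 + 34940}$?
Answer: $\frac{5854}{6445} \approx 0.9083$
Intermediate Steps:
$\frac{\left(22663 - 10187\right) + 22648}{3730 + 34940} = \frac{12476 + 22648}{38670} = 35124 \cdot \frac{1}{38670} = \frac{5854}{6445}$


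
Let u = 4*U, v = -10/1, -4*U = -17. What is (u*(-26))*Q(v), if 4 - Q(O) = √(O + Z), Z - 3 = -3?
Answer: -1768 + 442*I*√10 ≈ -1768.0 + 1397.7*I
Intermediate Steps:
U = 17/4 (U = -¼*(-17) = 17/4 ≈ 4.2500)
v = -10 (v = -10*1 = -10)
Z = 0 (Z = 3 - 3 = 0)
Q(O) = 4 - √O (Q(O) = 4 - √(O + 0) = 4 - √O)
u = 17 (u = 4*(17/4) = 17)
(u*(-26))*Q(v) = (17*(-26))*(4 - √(-10)) = -442*(4 - I*√10) = -1768 + 442*I*√10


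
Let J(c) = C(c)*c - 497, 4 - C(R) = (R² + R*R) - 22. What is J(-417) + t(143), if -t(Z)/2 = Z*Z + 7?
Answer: 144971175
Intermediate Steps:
C(R) = 26 - 2*R² (C(R) = 4 - ((R² + R*R) - 22) = 4 - ((R² + R²) - 22) = 4 - (2*R² - 22) = 4 - (-22 + 2*R²) = 4 + (22 - 2*R²) = 26 - 2*R²)
J(c) = -497 + c*(26 - 2*c²) (J(c) = (26 - 2*c²)*c - 497 = c*(26 - 2*c²) - 497 = -497 + c*(26 - 2*c²))
t(Z) = -14 - 2*Z² (t(Z) = -2*(Z*Z + 7) = -2*(Z² + 7) = -2*(7 + Z²) = -14 - 2*Z²)
J(-417) + t(143) = (-497 - 2*(-417)³ + 26*(-417)) + (-14 - 2*143²) = (-497 - 2*(-72511713) - 10842) + (-14 - 2*20449) = (-497 + 145023426 - 10842) + (-14 - 40898) = 145012087 - 40912 = 144971175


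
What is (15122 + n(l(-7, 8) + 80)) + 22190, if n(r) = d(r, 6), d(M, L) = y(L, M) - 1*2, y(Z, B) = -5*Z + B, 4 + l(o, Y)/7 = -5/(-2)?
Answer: 74699/2 ≈ 37350.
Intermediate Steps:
l(o, Y) = -21/2 (l(o, Y) = -28 + 7*(-5/(-2)) = -28 + 7*(-5*(-1/2)) = -28 + 7*(5/2) = -28 + 35/2 = -21/2)
y(Z, B) = B - 5*Z
d(M, L) = -2 + M - 5*L (d(M, L) = (M - 5*L) - 1*2 = (M - 5*L) - 2 = -2 + M - 5*L)
n(r) = -32 + r (n(r) = -2 + r - 5*6 = -2 + r - 30 = -32 + r)
(15122 + n(l(-7, 8) + 80)) + 22190 = (15122 + (-32 + (-21/2 + 80))) + 22190 = (15122 + (-32 + 139/2)) + 22190 = (15122 + 75/2) + 22190 = 30319/2 + 22190 = 74699/2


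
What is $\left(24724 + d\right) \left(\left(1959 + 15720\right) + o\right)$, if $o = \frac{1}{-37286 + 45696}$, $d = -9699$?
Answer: $\frac{446784574955}{1682} \approx 2.6563 \cdot 10^{8}$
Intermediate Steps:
$o = \frac{1}{8410} \approx 0.00011891$
$\left(24724 + d\right) \left(\left(1959 + 15720\right) + o\right) = \left(24724 - 9699\right) \left(\left(1959 + 15720\right) + \frac{1}{8410}\right) = 15025 \left(17679 + \frac{1}{8410}\right) = 15025 \cdot \frac{148680391}{8410} = \frac{446784574955}{1682}$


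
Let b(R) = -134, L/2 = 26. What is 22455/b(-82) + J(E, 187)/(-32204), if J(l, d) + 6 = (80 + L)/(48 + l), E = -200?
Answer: -13739658093/81991384 ≈ -167.57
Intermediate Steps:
L = 52 (L = 2*26 = 52)
J(l, d) = -6 + 132/(48 + l) (J(l, d) = -6 + (80 + 52)/(48 + l) = -6 + 132/(48 + l))
22455/b(-82) + J(E, 187)/(-32204) = 22455/(-134) + (6*(-26 - 1*(-200))/(48 - 200))/(-32204) = 22455*(-1/134) + (6*(-26 + 200)/(-152))*(-1/32204) = -22455/134 + (6*(-1/152)*174)*(-1/32204) = -22455/134 - 261/38*(-1/32204) = -22455/134 + 261/1223752 = -13739658093/81991384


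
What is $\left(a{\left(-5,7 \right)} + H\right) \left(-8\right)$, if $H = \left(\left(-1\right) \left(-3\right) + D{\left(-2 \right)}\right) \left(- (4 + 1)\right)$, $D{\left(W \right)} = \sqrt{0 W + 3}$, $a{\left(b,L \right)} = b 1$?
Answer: $160 + 40 \sqrt{3} \approx 229.28$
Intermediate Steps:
$a{\left(b,L \right)} = b$
$D{\left(W \right)} = \sqrt{3}$ ($D{\left(W \right)} = \sqrt{0 + 3} = \sqrt{3}$)
$H = -15 - 5 \sqrt{3}$ ($H = \left(\left(-1\right) \left(-3\right) + \sqrt{3}\right) \left(- (4 + 1)\right) = \left(3 + \sqrt{3}\right) \left(\left(-1\right) 5\right) = \left(3 + \sqrt{3}\right) \left(-5\right) = -15 - 5 \sqrt{3} \approx -23.66$)
$\left(a{\left(-5,7 \right)} + H\right) \left(-8\right) = \left(-5 - \left(15 + 5 \sqrt{3}\right)\right) \left(-8\right) = \left(-20 - 5 \sqrt{3}\right) \left(-8\right) = 160 + 40 \sqrt{3}$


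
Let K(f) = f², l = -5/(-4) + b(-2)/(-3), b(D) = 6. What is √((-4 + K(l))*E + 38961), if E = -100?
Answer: √157219/2 ≈ 198.25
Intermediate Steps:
l = -¾ (l = -5/(-4) + 6/(-3) = -5*(-¼) + 6*(-⅓) = 5/4 - 2 = -¾ ≈ -0.75000)
√((-4 + K(l))*E + 38961) = √((-4 + (-¾)²)*(-100) + 38961) = √((-4 + 9/16)*(-100) + 38961) = √(-55/16*(-100) + 38961) = √(1375/4 + 38961) = √(157219/4) = √157219/2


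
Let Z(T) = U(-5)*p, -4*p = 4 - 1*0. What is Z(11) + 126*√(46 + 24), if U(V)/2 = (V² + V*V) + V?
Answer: -90 + 126*√70 ≈ 964.19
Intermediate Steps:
U(V) = 2*V + 4*V² (U(V) = 2*((V² + V*V) + V) = 2*((V² + V²) + V) = 2*(2*V² + V) = 2*(V + 2*V²) = 2*V + 4*V²)
p = -1 (p = -(4 - 1*0)/4 = -(4 + 0)/4 = -¼*4 = -1)
Z(T) = -90 (Z(T) = (2*(-5)*(1 + 2*(-5)))*(-1) = (2*(-5)*(1 - 10))*(-1) = (2*(-5)*(-9))*(-1) = 90*(-1) = -90)
Z(11) + 126*√(46 + 24) = -90 + 126*√(46 + 24) = -90 + 126*√70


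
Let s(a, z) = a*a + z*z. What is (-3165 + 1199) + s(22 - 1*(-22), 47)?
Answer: 2179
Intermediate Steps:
s(a, z) = a² + z²
(-3165 + 1199) + s(22 - 1*(-22), 47) = (-3165 + 1199) + ((22 - 1*(-22))² + 47²) = -1966 + ((22 + 22)² + 2209) = -1966 + (44² + 2209) = -1966 + (1936 + 2209) = -1966 + 4145 = 2179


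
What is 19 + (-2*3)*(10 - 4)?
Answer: -17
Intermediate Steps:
19 + (-2*3)*(10 - 4) = 19 - 6*6 = 19 - 36 = -17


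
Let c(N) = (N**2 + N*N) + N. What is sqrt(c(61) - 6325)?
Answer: sqrt(1178) ≈ 34.322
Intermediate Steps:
c(N) = N + 2*N**2 (c(N) = (N**2 + N**2) + N = 2*N**2 + N = N + 2*N**2)
sqrt(c(61) - 6325) = sqrt(61*(1 + 2*61) - 6325) = sqrt(61*(1 + 122) - 6325) = sqrt(61*123 - 6325) = sqrt(7503 - 6325) = sqrt(1178)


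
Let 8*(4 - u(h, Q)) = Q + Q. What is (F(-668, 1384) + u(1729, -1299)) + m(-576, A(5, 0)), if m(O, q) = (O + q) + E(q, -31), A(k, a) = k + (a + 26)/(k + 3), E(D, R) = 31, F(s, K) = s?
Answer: -876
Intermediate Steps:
A(k, a) = k + (26 + a)/(3 + k)
u(h, Q) = 4 - Q/4 (u(h, Q) = 4 - (Q + Q)/8 = 4 - Q/4)
m(O, q) = 31 + O + q (m(O, q) = (O + q) + 31 = 31 + O + q)
(F(-668, 1384) + u(1729, -1299)) + m(-576, A(5, 0)) = (-668 + (4 - ¼*(-1299))) + (31 - 576 + (26 + 0 + 5² + 3*5)/(3 + 5)) = (-668 + (4 + 1299/4)) + (31 - 576 + (26 + 0 + 25 + 15)/8) = (-668 + 1315/4) + (31 - 576 + (⅛)*66) = -1357/4 + (31 - 576 + 33/4) = -1357/4 - 2147/4 = -876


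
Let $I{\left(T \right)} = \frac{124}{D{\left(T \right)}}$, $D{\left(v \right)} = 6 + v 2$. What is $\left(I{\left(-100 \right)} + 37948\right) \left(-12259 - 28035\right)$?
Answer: $- \frac{148317942836}{97} \approx -1.5291 \cdot 10^{9}$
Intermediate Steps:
$D{\left(v \right)} = 6 + 2 v$
$I{\left(T \right)} = \frac{124}{6 + 2 T}$
$\left(I{\left(-100 \right)} + 37948\right) \left(-12259 - 28035\right) = \left(\frac{62}{3 - 100} + 37948\right) \left(-12259 - 28035\right) = \left(\frac{62}{-97} + 37948\right) \left(-40294\right) = \left(62 \left(- \frac{1}{97}\right) + 37948\right) \left(-40294\right) = \left(- \frac{62}{97} + 37948\right) \left(-40294\right) = \frac{3680894}{97} \left(-40294\right) = - \frac{148317942836}{97}$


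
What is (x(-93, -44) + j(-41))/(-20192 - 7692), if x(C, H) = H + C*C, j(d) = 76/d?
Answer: -352729/1143244 ≈ -0.30853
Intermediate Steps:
x(C, H) = H + C**2
(x(-93, -44) + j(-41))/(-20192 - 7692) = ((-44 + (-93)**2) + 76/(-41))/(-20192 - 7692) = ((-44 + 8649) + 76*(-1/41))/(-27884) = (8605 - 76/41)*(-1/27884) = (352729/41)*(-1/27884) = -352729/1143244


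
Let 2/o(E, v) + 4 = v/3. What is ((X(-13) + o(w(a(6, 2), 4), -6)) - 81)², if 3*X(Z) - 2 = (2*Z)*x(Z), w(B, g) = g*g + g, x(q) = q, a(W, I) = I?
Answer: 1024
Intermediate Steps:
w(B, g) = g + g² (w(B, g) = g² + g = g + g²)
X(Z) = ⅔ + 2*Z²/3 (X(Z) = ⅔ + ((2*Z)*Z)/3 = ⅔ + (2*Z²)/3 = ⅔ + 2*Z²/3)
o(E, v) = 2/(-4 + v/3)
((X(-13) + o(w(a(6, 2), 4), -6)) - 81)² = (((⅔ + (⅔)*(-13)²) + 6/(-12 - 6)) - 81)² = (((⅔ + (⅔)*169) + 6/(-18)) - 81)² = (((⅔ + 338/3) + 6*(-1/18)) - 81)² = ((340/3 - ⅓) - 81)² = (113 - 81)² = 32² = 1024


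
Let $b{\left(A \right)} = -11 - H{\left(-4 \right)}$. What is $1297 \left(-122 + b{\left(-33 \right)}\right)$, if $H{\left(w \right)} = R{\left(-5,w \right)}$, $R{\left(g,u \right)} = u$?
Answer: $-167313$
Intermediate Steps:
$H{\left(w \right)} = w$
$b{\left(A \right)} = -7$ ($b{\left(A \right)} = -11 - -4 = -11 + 4 = -7$)
$1297 \left(-122 + b{\left(-33 \right)}\right) = 1297 \left(-122 - 7\right) = 1297 \left(-129\right) = -167313$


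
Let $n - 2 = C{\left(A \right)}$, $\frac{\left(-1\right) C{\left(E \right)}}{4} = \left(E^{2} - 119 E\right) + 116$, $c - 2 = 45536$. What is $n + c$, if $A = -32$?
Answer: $25748$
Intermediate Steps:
$c = 45538$ ($c = 2 + 45536 = 45538$)
$C{\left(E \right)} = -464 - 4 E^{2} + 476 E$ ($C{\left(E \right)} = - 4 \left(\left(E^{2} - 119 E\right) + 116\right) = - 4 \left(116 + E^{2} - 119 E\right) = -464 - 4 E^{2} + 476 E$)
$n = -19790$ ($n = 2 - \left(15696 + 4096\right) = 2 - 19792 = -19790$)
$n + c = -19790 + 45538 = 25748$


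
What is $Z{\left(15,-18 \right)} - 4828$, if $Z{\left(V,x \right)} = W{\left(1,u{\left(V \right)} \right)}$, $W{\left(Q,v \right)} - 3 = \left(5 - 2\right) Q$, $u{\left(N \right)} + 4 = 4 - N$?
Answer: $-4822$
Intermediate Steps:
$u{\left(N \right)} = - N$ ($u{\left(N \right)} = -4 - \left(-4 + N\right) = - N$)
$W{\left(Q,v \right)} = 3 + 3 Q$ ($W{\left(Q,v \right)} = 3 + \left(5 - 2\right) Q = 3 + 3 Q$)
$Z{\left(V,x \right)} = 6$ ($Z{\left(V,x \right)} = 3 + 3 \cdot 1 = 3 + 3 = 6$)
$Z{\left(15,-18 \right)} - 4828 = 6 - 4828 = -4822$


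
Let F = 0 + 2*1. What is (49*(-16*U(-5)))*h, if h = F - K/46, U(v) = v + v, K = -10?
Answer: 399840/23 ≈ 17384.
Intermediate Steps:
U(v) = 2*v
F = 2 (F = 0 + 2 = 2)
h = 51/23 (h = 2 - (-10)/46 = 2 - 1*(-5/23) = 2 + 5/23 = 51/23 ≈ 2.2174)
(49*(-16*U(-5)))*h = (49*(-32*(-5)))*(51/23) = (49*(-16*(-10)))*(51/23) = (49*160)*(51/23) = 7840*(51/23) = 399840/23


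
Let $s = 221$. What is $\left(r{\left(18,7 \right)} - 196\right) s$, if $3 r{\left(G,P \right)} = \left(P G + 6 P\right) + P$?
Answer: $- \frac{91273}{3} \approx -30424.0$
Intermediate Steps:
$r{\left(G,P \right)} = \frac{7 P}{3} + \frac{G P}{3}$ ($r{\left(G,P \right)} = \frac{\left(P G + 6 P\right) + P}{3} = \frac{\left(G P + 6 P\right) + P}{3} = \frac{\left(6 P + G P\right) + P}{3} = \frac{7 P + G P}{3} = \frac{7 P}{3} + \frac{G P}{3}$)
$\left(r{\left(18,7 \right)} - 196\right) s = \left(\frac{1}{3} \cdot 7 \left(7 + 18\right) - 196\right) 221 = \left(\frac{1}{3} \cdot 7 \cdot 25 - 196\right) 221 = \left(\frac{175}{3} - 196\right) 221 = \left(- \frac{413}{3}\right) 221 = - \frac{91273}{3}$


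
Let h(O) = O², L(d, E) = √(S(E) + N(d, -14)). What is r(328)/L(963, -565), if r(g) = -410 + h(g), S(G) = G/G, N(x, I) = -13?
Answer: -53587*I*√3/3 ≈ -30938.0*I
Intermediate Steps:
S(G) = 1
L(d, E) = 2*I*√3 (L(d, E) = √(1 - 13) = √(-12) = 2*I*√3)
r(g) = -410 + g²
r(328)/L(963, -565) = (-410 + 328²)/((2*I*√3)) = (-410 + 107584)*(-I*√3/6) = 107174*(-I*√3/6) = -53587*I*√3/3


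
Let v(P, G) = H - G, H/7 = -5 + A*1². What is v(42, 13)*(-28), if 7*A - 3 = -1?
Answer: 1288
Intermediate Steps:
A = 2/7 (A = 3/7 + (⅐)*(-1) = 3/7 - ⅐ = 2/7 ≈ 0.28571)
H = -33 (H = 7*(-5 + (2/7)*1²) = 7*(-5 + (2/7)*1) = 7*(-5 + 2/7) = 7*(-33/7) = -33)
v(P, G) = -33 - G
v(42, 13)*(-28) = (-33 - 1*13)*(-28) = (-33 - 13)*(-28) = -46*(-28) = 1288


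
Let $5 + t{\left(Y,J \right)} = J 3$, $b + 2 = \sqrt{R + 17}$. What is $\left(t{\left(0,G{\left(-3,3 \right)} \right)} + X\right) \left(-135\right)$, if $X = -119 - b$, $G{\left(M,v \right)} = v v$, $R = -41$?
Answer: $12825 + 270 i \sqrt{6} \approx 12825.0 + 661.36 i$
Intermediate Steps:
$G{\left(M,v \right)} = v^{2}$
$b = -2 + 2 i \sqrt{6}$ ($b = -2 + \sqrt{-41 + 17} = -2 + \sqrt{-24} = -2 + 2 i \sqrt{6} \approx -2.0 + 4.899 i$)
$X = -117 - 2 i \sqrt{6}$ ($X = -119 - \left(-2 + 2 i \sqrt{6}\right) = -119 + \left(2 - 2 i \sqrt{6}\right) = -117 - 2 i \sqrt{6} \approx -117.0 - 4.899 i$)
$t{\left(Y,J \right)} = -5 + 3 J$ ($t{\left(Y,J \right)} = -5 + J 3 = -5 + 3 J$)
$\left(t{\left(0,G{\left(-3,3 \right)} \right)} + X\right) \left(-135\right) = \left(\left(-5 + 3 \cdot 3^{2}\right) - \left(117 + 2 i \sqrt{6}\right)\right) \left(-135\right) = \left(\left(-5 + 3 \cdot 9\right) - \left(117 + 2 i \sqrt{6}\right)\right) \left(-135\right) = \left(\left(-5 + 27\right) - \left(117 + 2 i \sqrt{6}\right)\right) \left(-135\right) = \left(22 - \left(117 + 2 i \sqrt{6}\right)\right) \left(-135\right) = \left(-95 - 2 i \sqrt{6}\right) \left(-135\right) = 12825 + 270 i \sqrt{6}$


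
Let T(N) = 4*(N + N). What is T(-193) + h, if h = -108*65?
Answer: -8564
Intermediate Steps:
T(N) = 8*N (T(N) = 4*(2*N) = 8*N)
h = -7020
T(-193) + h = 8*(-193) - 7020 = -1544 - 7020 = -8564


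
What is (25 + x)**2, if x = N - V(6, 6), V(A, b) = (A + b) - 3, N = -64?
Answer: 2304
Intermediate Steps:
V(A, b) = -3 + A + b
x = -73 (x = -64 - (-3 + 6 + 6) = -64 - 1*9 = -64 - 9 = -73)
(25 + x)**2 = (25 - 73)**2 = (-48)**2 = 2304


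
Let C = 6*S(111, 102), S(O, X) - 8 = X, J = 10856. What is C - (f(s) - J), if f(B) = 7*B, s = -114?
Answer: 12314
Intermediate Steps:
S(O, X) = 8 + X
C = 660 (C = 6*(8 + 102) = 6*110 = 660)
C - (f(s) - J) = 660 - (7*(-114) - 1*10856) = 660 - (-798 - 10856) = 660 - 1*(-11654) = 660 + 11654 = 12314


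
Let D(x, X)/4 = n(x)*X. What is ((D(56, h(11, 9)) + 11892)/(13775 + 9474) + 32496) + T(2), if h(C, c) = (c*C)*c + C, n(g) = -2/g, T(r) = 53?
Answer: 5297204249/162743 ≈ 32550.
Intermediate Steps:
h(C, c) = C + C*c² (h(C, c) = (C*c)*c + C = C*c² + C = C + C*c²)
D(x, X) = -8*X/x (D(x, X) = 4*((-2/x)*X) = 4*(-2*X/x) = -8*X/x)
((D(56, h(11, 9)) + 11892)/(13775 + 9474) + 32496) + T(2) = ((-8*11*(1 + 9²)/56 + 11892)/(13775 + 9474) + 32496) + 53 = ((-8*11*(1 + 81)*1/56 + 11892)/23249 + 32496) + 53 = ((-8*11*82*1/56 + 11892)*(1/23249) + 32496) + 53 = ((-8*902*1/56 + 11892)*(1/23249) + 32496) + 53 = ((-902/7 + 11892)*(1/23249) + 32496) + 53 = ((82342/7)*(1/23249) + 32496) + 53 = (82342/162743 + 32496) + 53 = 5288578870/162743 + 53 = 5297204249/162743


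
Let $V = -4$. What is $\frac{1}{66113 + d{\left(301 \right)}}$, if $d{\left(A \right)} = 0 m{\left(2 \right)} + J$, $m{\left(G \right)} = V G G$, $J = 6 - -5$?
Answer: $\frac{1}{66124} \approx 1.5123 \cdot 10^{-5}$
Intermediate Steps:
$J = 11$ ($J = 6 + 5 = 11$)
$m{\left(G \right)} = - 4 G^{2}$ ($m{\left(G \right)} = - 4 G G = - 4 G^{2}$)
$d{\left(A \right)} = 11$ ($d{\left(A \right)} = 0 \left(- 4 \cdot 2^{2}\right) + 11 = 0 \left(\left(-4\right) 4\right) + 11 = 0 \left(-16\right) + 11 = 0 + 11 = 11$)
$\frac{1}{66113 + d{\left(301 \right)}} = \frac{1}{66113 + 11} = \frac{1}{66124}$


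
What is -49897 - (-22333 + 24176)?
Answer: -51740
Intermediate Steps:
-49897 - (-22333 + 24176) = -49897 - 1*1843 = -49897 - 1843 = -51740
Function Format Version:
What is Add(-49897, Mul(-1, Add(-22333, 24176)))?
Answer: -51740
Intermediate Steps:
Add(-49897, Mul(-1, Add(-22333, 24176))) = Add(-49897, Mul(-1, 1843)) = Add(-49897, -1843) = -51740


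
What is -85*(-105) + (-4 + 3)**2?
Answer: 8926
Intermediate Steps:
-85*(-105) + (-4 + 3)**2 = 8925 + (-1)**2 = 8925 + 1 = 8926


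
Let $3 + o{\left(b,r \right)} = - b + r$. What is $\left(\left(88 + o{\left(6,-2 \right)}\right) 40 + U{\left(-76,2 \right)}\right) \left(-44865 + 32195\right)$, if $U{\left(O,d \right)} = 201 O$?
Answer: $154523320$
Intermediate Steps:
$o{\left(b,r \right)} = -3 + r - b$ ($o{\left(b,r \right)} = -3 - \left(b - r\right) = -3 + r - b$)
$\left(\left(88 + o{\left(6,-2 \right)}\right) 40 + U{\left(-76,2 \right)}\right) \left(-44865 + 32195\right) = \left(\left(88 - 11\right) 40 + 201 \left(-76\right)\right) \left(-44865 + 32195\right) = \left(\left(88 - 11\right) 40 - 15276\right) \left(-12670\right) = \left(77 \cdot 40 - 15276\right) \left(-12670\right) = \left(3080 - 15276\right) \left(-12670\right) = \left(-12196\right) \left(-12670\right) = 154523320$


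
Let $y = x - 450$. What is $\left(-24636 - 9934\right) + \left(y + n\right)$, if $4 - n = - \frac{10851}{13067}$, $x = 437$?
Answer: $- \frac{451832942}{13067} \approx -34578.0$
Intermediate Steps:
$y = -13$ ($y = 437 - 450 = -13$)
$n = \frac{63119}{13067}$ ($n = 4 - - \frac{10851}{13067} = 4 + \frac{10851}{13067} = \frac{63119}{13067} \approx 4.8304$)
$\left(-24636 - 9934\right) + \left(y + n\right) = \left(-24636 - 9934\right) + \left(-13 + \frac{63119}{13067}\right) = \left(-24636 - 9934\right) - \frac{106752}{13067} = -34570 - \frac{106752}{13067} = - \frac{451832942}{13067}$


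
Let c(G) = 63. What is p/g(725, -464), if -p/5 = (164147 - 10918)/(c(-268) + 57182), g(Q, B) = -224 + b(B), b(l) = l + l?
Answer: 153229/13189248 ≈ 0.011618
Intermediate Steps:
b(l) = 2*l
g(Q, B) = -224 + 2*B
p = -153229/11449 (p = -5*(164147 - 10918)/(63 + 57182) = -766145/57245 = -5*153229/57245 = -153229/11449 ≈ -13.384)
p/g(725, -464) = -153229/(11449*(-224 + 2*(-464))) = -153229/(11449*(-224 - 928)) = -153229/11449/(-1152) = -153229/11449*(-1/1152) = 153229/13189248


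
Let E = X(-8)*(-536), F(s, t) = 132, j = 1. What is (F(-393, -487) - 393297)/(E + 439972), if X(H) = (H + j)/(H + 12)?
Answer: -8737/9798 ≈ -0.89171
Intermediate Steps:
X(H) = (1 + H)/(12 + H) (X(H) = (H + 1)/(H + 12) = (1 + H)/(12 + H))
E = 938 (E = ((1 - 8)/(12 - 8))*(-536) = (-7/4)*(-536) = ((¼)*(-7))*(-536) = -7/4*(-536) = 938)
(F(-393, -487) - 393297)/(E + 439972) = (132 - 393297)/(938 + 439972) = -393165/440910 = -393165*1/440910 = -8737/9798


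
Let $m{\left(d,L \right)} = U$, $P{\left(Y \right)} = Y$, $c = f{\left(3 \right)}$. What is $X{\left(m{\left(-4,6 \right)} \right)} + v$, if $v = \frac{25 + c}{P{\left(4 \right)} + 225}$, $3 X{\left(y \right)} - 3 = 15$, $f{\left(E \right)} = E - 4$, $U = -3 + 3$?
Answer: $\frac{1398}{229} \approx 6.1048$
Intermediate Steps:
$U = 0$
$f{\left(E \right)} = -4 + E$ ($f{\left(E \right)} = E - 4 = -4 + E$)
$c = -1$ ($c = -4 + 3 = -1$)
$m{\left(d,L \right)} = 0$
$X{\left(y \right)} = 6$ ($X{\left(y \right)} = 1 + \frac{1}{3} \cdot 15 = 1 + 5 = 6$)
$v = \frac{24}{229}$ ($v = \frac{25 - 1}{4 + 225} = \frac{24}{229} \approx 0.1048$)
$X{\left(m{\left(-4,6 \right)} \right)} + v = 6 + \frac{24}{229} = \frac{1398}{229}$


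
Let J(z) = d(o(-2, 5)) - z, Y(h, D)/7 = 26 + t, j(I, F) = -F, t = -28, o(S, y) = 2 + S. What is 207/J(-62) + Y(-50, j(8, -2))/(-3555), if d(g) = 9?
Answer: 736879/252405 ≈ 2.9194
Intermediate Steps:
Y(h, D) = -14 (Y(h, D) = 7*(26 - 28) = 7*(-2) = -14)
J(z) = 9 - z
207/J(-62) + Y(-50, j(8, -2))/(-3555) = 207/(9 - 1*(-62)) - 14/(-3555) = 207/(9 + 62) - 14*(-1/3555) = 207/71 + 14/3555 = 736879/252405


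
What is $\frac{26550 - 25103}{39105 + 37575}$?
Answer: $\frac{1447}{76680} \approx 0.018871$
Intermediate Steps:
$\frac{26550 - 25103}{39105 + 37575} = \frac{26550 - 25103}{76680} = \left(26550 - 25103\right) \frac{1}{76680} = 1447 \cdot \frac{1}{76680} = \frac{1447}{76680}$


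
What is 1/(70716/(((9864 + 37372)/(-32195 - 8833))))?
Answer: -11809/725334012 ≈ -1.6281e-5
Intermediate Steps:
1/(70716/(((9864 + 37372)/(-32195 - 8833)))) = 1/(70716/((47236/(-41028)))) = 1/(70716/((47236*(-1/41028)))) = 1/(70716/(-11809/10257)) = 1/(70716*(-10257/11809)) = 1/(-725334012/11809) = -11809/725334012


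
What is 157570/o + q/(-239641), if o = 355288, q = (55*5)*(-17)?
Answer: 19710601885/42570785804 ≈ 0.46301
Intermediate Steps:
q = -4675 (q = 275*(-17) = -4675)
157570/o + q/(-239641) = 157570/355288 - 4675/(-239641) = 157570*(1/355288) - 4675*(-1/239641) = 78785/177644 + 4675/239641 = 19710601885/42570785804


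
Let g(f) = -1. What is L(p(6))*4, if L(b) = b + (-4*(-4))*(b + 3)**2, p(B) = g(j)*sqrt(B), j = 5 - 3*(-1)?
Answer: 960 - 388*sqrt(6) ≈ 9.5980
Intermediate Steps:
j = 8 (j = 5 - 1*(-3) = 5 + 3 = 8)
p(B) = -sqrt(B)
L(b) = b + 16*(3 + b)**2
L(p(6))*4 = (-sqrt(6) + 16*(3 - sqrt(6))**2)*4 = -4*sqrt(6) + 64*(3 - sqrt(6))**2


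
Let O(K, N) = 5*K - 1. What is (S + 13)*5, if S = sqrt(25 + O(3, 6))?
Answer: 65 + 5*sqrt(39) ≈ 96.225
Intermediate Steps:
O(K, N) = -1 + 5*K
S = sqrt(39) (S = sqrt(25 + (-1 + 5*3)) = sqrt(25 + (-1 + 15)) = sqrt(25 + 14) = sqrt(39) ≈ 6.2450)
(S + 13)*5 = (sqrt(39) + 13)*5 = (13 + sqrt(39))*5 = 65 + 5*sqrt(39)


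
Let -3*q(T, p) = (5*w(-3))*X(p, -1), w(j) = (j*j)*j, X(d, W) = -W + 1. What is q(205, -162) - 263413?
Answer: -263323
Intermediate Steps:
X(d, W) = 1 - W
w(j) = j**3 (w(j) = j**2*j = j**3)
q(T, p) = 90 (q(T, p) = -5*(-3)**3*(1 - 1*(-1))/3 = -5*(-27)*(1 + 1)/3 = -(-45)*2 = -1/3*(-270) = 90)
q(205, -162) - 263413 = 90 - 263413 = -263323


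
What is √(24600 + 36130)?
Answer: √60730 ≈ 246.43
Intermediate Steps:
√(24600 + 36130) = √60730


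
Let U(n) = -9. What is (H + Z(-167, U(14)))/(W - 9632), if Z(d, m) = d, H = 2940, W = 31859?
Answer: 2773/22227 ≈ 0.12476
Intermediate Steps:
(H + Z(-167, U(14)))/(W - 9632) = (2940 - 167)/(31859 - 9632) = 2773/22227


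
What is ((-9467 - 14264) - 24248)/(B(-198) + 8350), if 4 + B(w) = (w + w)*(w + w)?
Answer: -15993/55054 ≈ -0.29050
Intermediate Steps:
B(w) = -4 + 4*w² (B(w) = -4 + (w + w)*(w + w) = -4 + (2*w)*(2*w) = -4 + 4*w²)
((-9467 - 14264) - 24248)/(B(-198) + 8350) = ((-9467 - 14264) - 24248)/((-4 + 4*(-198)²) + 8350) = (-23731 - 24248)/((-4 + 4*39204) + 8350) = -47979/((-4 + 156816) + 8350) = -47979/(156812 + 8350) = -47979/165162 = -47979*1/165162 = -15993/55054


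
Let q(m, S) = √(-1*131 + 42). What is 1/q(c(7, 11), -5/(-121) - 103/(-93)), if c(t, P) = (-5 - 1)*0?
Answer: -I*√89/89 ≈ -0.106*I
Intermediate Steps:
c(t, P) = 0 (c(t, P) = -6*0 = 0)
q(m, S) = I*√89 (q(m, S) = √(-131 + 42) = √(-89) = I*√89)
1/q(c(7, 11), -5/(-121) - 103/(-93)) = 1/(I*√89) = -I*√89/89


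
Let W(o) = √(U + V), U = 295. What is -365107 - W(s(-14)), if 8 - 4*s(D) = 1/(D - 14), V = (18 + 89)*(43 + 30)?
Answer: -365107 - √8106 ≈ -3.6520e+5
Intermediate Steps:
V = 7811 (V = 107*73 = 7811)
s(D) = 2 - 1/(4*(-14 + D)) (s(D) = 2 - 1/(4*(D - 14)) = 2 - 1/(4*(-14 + D)))
W(o) = √8106 (W(o) = √(295 + 7811) = √8106)
-365107 - W(s(-14)) = -365107 - √8106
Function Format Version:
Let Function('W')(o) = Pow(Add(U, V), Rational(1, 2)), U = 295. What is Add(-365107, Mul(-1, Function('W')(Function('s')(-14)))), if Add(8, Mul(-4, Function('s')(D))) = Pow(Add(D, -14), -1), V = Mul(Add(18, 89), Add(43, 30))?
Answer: Add(-365107, Mul(-1, Pow(8106, Rational(1, 2)))) ≈ -3.6520e+5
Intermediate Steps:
V = 7811 (V = Mul(107, 73) = 7811)
Function('s')(D) = Add(2, Mul(Rational(-1, 4), Pow(Add(-14, D), -1))) (Function('s')(D) = Add(2, Mul(Rational(-1, 4), Pow(Add(D, -14), -1))) = Add(2, Mul(Rational(-1, 4), Pow(Add(-14, D), -1))))
Function('W')(o) = Pow(8106, Rational(1, 2)) (Function('W')(o) = Pow(Add(295, 7811), Rational(1, 2)) = Pow(8106, Rational(1, 2)))
Add(-365107, Mul(-1, Function('W')(Function('s')(-14)))) = Add(-365107, Mul(-1, Pow(8106, Rational(1, 2))))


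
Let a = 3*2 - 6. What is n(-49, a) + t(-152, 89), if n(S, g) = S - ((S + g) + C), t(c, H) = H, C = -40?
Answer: 129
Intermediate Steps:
a = 0 (a = 6 - 6 = 0)
n(S, g) = 40 - g (n(S, g) = S - ((S + g) - 40) = S - (-40 + S + g) = S + (40 - S - g) = 40 - g)
n(-49, a) + t(-152, 89) = (40 - 1*0) + 89 = (40 + 0) + 89 = 40 + 89 = 129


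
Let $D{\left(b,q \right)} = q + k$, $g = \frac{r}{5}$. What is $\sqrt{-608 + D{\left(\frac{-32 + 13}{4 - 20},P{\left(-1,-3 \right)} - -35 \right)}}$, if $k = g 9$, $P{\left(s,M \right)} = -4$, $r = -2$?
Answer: $\frac{i \sqrt{14515}}{5} \approx 24.096 i$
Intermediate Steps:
$g = - \frac{2}{5} \approx -0.4$
$k = - \frac{18}{5}$ ($k = \left(- \frac{2}{5}\right) 9 = - \frac{18}{5} \approx -3.6$)
$D{\left(b,q \right)} = - \frac{18}{5} + q$ ($D{\left(b,q \right)} = q - \frac{18}{5} = - \frac{18}{5} + q$)
$\sqrt{-608 + D{\left(\frac{-32 + 13}{4 - 20},P{\left(-1,-3 \right)} - -35 \right)}} = \sqrt{-608 - - \frac{137}{5}} = \sqrt{-608 + \left(- \frac{18}{5} + \left(-4 + 35\right)\right)} = \sqrt{-608 + \left(- \frac{18}{5} + 31\right)} = \sqrt{-608 + \frac{137}{5}} = \sqrt{- \frac{2903}{5}} = \frac{i \sqrt{14515}}{5}$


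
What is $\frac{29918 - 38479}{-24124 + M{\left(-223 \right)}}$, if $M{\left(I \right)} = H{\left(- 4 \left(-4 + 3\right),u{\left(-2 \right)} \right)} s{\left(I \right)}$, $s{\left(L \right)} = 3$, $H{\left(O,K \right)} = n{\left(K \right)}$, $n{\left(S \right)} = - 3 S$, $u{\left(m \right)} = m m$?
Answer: $\frac{8561}{24160} \approx 0.35435$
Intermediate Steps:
$u{\left(m \right)} = m^{2}$
$H{\left(O,K \right)} = - 3 K$
$M{\left(I \right)} = -36$ ($M{\left(I \right)} = - 3 \left(-2\right)^{2} \cdot 3 = \left(-3\right) 4 \cdot 3 = \left(-12\right) 3 = -36$)
$\frac{29918 - 38479}{-24124 + M{\left(-223 \right)}} = \frac{29918 - 38479}{-24124 - 36} = - \frac{8561}{-24160} = \left(-8561\right) \left(- \frac{1}{24160}\right) = \frac{8561}{24160}$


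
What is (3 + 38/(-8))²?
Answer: 49/16 ≈ 3.0625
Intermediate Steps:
(3 + 38/(-8))² = (3 + 38*(-⅛))² = (3 - 19/4)² = (-7/4)² = 49/16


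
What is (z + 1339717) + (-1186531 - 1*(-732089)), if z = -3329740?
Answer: -2444465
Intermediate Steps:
(z + 1339717) + (-1186531 - 1*(-732089)) = (-3329740 + 1339717) + (-1186531 - 1*(-732089)) = -1990023 + (-1186531 + 732089) = -1990023 - 454442 = -2444465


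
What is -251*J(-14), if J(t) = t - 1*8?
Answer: 5522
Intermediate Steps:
J(t) = -8 + t (J(t) = t - 8 = -8 + t)
-251*J(-14) = -251*(-8 - 14) = -251*(-22) = 5522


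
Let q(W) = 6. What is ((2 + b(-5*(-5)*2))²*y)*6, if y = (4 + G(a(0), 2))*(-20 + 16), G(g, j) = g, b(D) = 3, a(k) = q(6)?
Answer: -6000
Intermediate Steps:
a(k) = 6
y = -40 (y = (4 + 6)*(-20 + 16) = 10*(-4) = -40)
((2 + b(-5*(-5)*2))²*y)*6 = ((2 + 3)²*(-40))*6 = (5²*(-40))*6 = (25*(-40))*6 = -1000*6 = -6000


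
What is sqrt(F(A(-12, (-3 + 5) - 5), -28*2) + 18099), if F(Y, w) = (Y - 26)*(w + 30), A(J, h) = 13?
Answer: sqrt(18437) ≈ 135.78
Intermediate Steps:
F(Y, w) = (-26 + Y)*(30 + w)
sqrt(F(A(-12, (-3 + 5) - 5), -28*2) + 18099) = sqrt((-780 - (-728)*2 + 30*13 + 13*(-28*2)) + 18099) = sqrt((-780 - 26*(-56) + 390 + 13*(-56)) + 18099) = sqrt((-780 + 1456 + 390 - 728) + 18099) = sqrt(338 + 18099) = sqrt(18437)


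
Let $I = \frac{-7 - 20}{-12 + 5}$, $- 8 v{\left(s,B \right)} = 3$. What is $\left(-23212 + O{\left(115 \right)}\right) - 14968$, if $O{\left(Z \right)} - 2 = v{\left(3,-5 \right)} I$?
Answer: $- \frac{2138049}{56} \approx -38179.0$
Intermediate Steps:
$v{\left(s,B \right)} = - \frac{3}{8}$ ($v{\left(s,B \right)} = \left(- \frac{1}{8}\right) 3 = - \frac{3}{8}$)
$I = \frac{27}{7}$ ($I = - \frac{27}{-7} = \left(-27\right) \left(- \frac{1}{7}\right) = \frac{27}{7} \approx 3.8571$)
$O{\left(Z \right)} = \frac{31}{56}$ ($O{\left(Z \right)} = 2 - \frac{81}{56} = \frac{31}{56}$)
$\left(-23212 + O{\left(115 \right)}\right) - 14968 = \left(-23212 + \frac{31}{56}\right) - 14968 = - \frac{1299841}{56} - 14968 = - \frac{2138049}{56}$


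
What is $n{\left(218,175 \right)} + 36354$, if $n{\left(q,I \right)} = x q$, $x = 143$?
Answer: $67528$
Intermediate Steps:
$n{\left(q,I \right)} = 143 q$
$n{\left(218,175 \right)} + 36354 = 143 \cdot 218 + 36354 = 31174 + 36354 = 67528$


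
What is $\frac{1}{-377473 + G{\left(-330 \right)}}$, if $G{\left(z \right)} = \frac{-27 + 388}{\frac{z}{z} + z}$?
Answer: $- \frac{329}{124188978} \approx -2.6492 \cdot 10^{-6}$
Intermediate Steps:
$G{\left(z \right)} = \frac{361}{1 + z}$
$\frac{1}{-377473 + G{\left(-330 \right)}} = \frac{1}{-377473 + \frac{361}{1 - 330}} = \frac{1}{-377473 + \frac{361}{-329}} = \frac{1}{-377473 + 361 \left(- \frac{1}{329}\right)} = \frac{1}{-377473 - \frac{361}{329}} = \frac{1}{- \frac{124188978}{329}} = - \frac{329}{124188978}$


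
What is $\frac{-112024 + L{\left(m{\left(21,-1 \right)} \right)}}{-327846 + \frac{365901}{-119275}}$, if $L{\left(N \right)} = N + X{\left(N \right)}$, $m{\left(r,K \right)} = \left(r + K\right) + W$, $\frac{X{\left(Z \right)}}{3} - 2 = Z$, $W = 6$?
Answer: $\frac{13348542350}{39104197551} \approx 0.34136$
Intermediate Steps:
$X{\left(Z \right)} = 6 + 3 Z$
$m{\left(r,K \right)} = 6 + K + r$ ($m{\left(r,K \right)} = \left(r + K\right) + 6 = \left(K + r\right) + 6 = 6 + K + r$)
$L{\left(N \right)} = 6 + 4 N$ ($L{\left(N \right)} = N + \left(6 + 3 N\right) = 6 + 4 N$)
$\frac{-112024 + L{\left(m{\left(21,-1 \right)} \right)}}{-327846 + \frac{365901}{-119275}} = \frac{-112024 + \left(6 + 4 \left(6 - 1 + 21\right)\right)}{-327846 + \frac{365901}{-119275}} = \frac{-112024 + \left(6 + 4 \cdot 26\right)}{-327846 + 365901 \left(- \frac{1}{119275}\right)} = \frac{-112024 + \left(6 + 104\right)}{-327846 - \frac{365901}{119275}} = \frac{-112024 + 110}{- \frac{39104197551}{119275}} = \left(-111914\right) \left(- \frac{119275}{39104197551}\right) = \frac{13348542350}{39104197551}$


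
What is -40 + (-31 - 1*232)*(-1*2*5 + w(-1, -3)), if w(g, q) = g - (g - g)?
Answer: 2853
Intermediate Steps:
w(g, q) = g (w(g, q) = g - 1*0 = g + 0 = g)
-40 + (-31 - 1*232)*(-1*2*5 + w(-1, -3)) = -40 + (-31 - 1*232)*(-1*2*5 - 1) = -40 + (-31 - 232)*(-2*5 - 1) = -40 - 263*(-10 - 1) = -40 - 263*(-11) = -40 + 2893 = 2853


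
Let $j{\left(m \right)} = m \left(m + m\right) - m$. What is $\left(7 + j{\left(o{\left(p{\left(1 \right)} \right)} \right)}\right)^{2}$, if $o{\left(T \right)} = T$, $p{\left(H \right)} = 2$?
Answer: $169$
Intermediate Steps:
$j{\left(m \right)} = - m + 2 m^{2}$ ($j{\left(m \right)} = m 2 m - m = 2 m^{2} - m = - m + 2 m^{2}$)
$\left(7 + j{\left(o{\left(p{\left(1 \right)} \right)} \right)}\right)^{2} = \left(7 + 2 \left(-1 + 2 \cdot 2\right)\right)^{2} = \left(7 + 2 \left(-1 + 4\right)\right)^{2} = \left(7 + 2 \cdot 3\right)^{2} = \left(7 + 6\right)^{2} = 13^{2} = 169$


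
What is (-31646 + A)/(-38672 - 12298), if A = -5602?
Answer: 6208/8495 ≈ 0.73078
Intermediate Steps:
(-31646 + A)/(-38672 - 12298) = (-31646 - 5602)/(-38672 - 12298) = -37248/(-50970) = -37248*(-1/50970) = 6208/8495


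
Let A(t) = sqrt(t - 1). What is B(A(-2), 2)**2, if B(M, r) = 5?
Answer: 25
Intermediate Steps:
A(t) = sqrt(-1 + t)
B(A(-2), 2)**2 = 5**2 = 25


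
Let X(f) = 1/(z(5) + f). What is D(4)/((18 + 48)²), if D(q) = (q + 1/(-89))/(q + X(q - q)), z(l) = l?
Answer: 1775/8141364 ≈ 0.00021802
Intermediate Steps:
X(f) = 1/(5 + f)
D(q) = (-1/89 + q)/(⅕ + q) (D(q) = (q + 1/(-89))/(q + 1/(5 + (q - q))) = (q - 1/89)/(q + 1/(5 + 0)) = (-1/89 + q)/(q + 1/5) = (-1/89 + q)/(q + ⅕) = (-1/89 + q)/(⅕ + q))
D(4)/((18 + 48)²) = (5*(-1 + 89*4)/(89*(1 + 5*4)))/((18 + 48)²) = (5*(-1 + 356)/(89*(1 + 20)))/(66²) = ((5/89)*355/21)/4356 = ((5/89)*(1/21)*355)*(1/4356) = (1775/1869)*(1/4356) = 1775/8141364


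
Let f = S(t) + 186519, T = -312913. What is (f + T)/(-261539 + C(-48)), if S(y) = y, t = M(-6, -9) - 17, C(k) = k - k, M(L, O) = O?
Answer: 126420/261539 ≈ 0.48337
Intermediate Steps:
C(k) = 0
t = -26 (t = -9 - 17 = -26)
f = 186493 (f = -26 + 186519 = 186493)
(f + T)/(-261539 + C(-48)) = (186493 - 312913)/(-261539 + 0) = -126420/(-261539) = -126420*(-1/261539) = 126420/261539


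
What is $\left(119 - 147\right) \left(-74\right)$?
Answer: $2072$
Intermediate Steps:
$\left(119 - 147\right) \left(-74\right) = \left(-28\right) \left(-74\right) = 2072$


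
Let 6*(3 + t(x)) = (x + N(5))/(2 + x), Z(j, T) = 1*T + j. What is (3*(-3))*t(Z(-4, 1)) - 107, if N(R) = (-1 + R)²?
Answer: -121/2 ≈ -60.500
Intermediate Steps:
Z(j, T) = T + j
t(x) = -3 + (16 + x)/(6*(2 + x)) (t(x) = -3 + ((x + (-1 + 5)²)/(2 + x))/6 = -3 + ((x + 4²)/(2 + x))/6 = -3 + ((x + 16)/(2 + x))/6 = -3 + ((16 + x)/(2 + x))/6 = -3 + (16 + x)/(6*(2 + x)))
(3*(-3))*t(Z(-4, 1)) - 107 = (3*(-3))*((-20 - 17*(1 - 4))/(6*(2 + (1 - 4)))) - 107 = -3*(-20 - 17*(-3))/(2*(2 - 3)) - 107 = -3*(-20 + 51)/(2*(-1)) - 107 = -3*(-1)*31/2 - 107 = -9*(-31/6) - 107 = 93/2 - 107 = -121/2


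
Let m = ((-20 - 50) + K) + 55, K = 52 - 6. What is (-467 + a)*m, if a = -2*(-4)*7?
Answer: -12741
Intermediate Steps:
a = 56 (a = 8*7 = 56)
K = 46
m = 31 (m = ((-20 - 50) + 46) + 55 = (-70 + 46) + 55 = -24 + 55 = 31)
(-467 + a)*m = (-467 + 56)*31 = -411*31 = -12741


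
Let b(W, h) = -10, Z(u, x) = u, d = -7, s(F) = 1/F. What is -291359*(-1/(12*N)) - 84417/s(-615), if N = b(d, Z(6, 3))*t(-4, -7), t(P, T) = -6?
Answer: 37380138959/720 ≈ 5.1917e+7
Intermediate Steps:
N = 60 (N = -10*(-6) = 60)
-291359*(-1/(12*N)) - 84417/s(-615) = -291359/((-12*60)) - 84417/(1/(-615)) = -291359/(-720) - 84417/(-1/615) = -291359*(-1/720) - 84417*(-615) = 291359/720 + 51916455 = 37380138959/720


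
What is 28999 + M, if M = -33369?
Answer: -4370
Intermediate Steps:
28999 + M = 28999 - 33369 = -4370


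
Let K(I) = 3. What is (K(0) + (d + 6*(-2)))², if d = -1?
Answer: 100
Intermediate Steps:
(K(0) + (d + 6*(-2)))² = (3 + (-1 + 6*(-2)))² = (3 + (-1 - 12))² = (3 - 13)² = (-10)² = 100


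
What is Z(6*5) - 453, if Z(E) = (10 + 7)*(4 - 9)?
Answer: -538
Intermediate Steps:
Z(E) = -85 (Z(E) = 17*(-5) = -85)
Z(6*5) - 453 = -85 - 453 = -538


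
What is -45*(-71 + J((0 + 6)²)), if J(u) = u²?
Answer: -55125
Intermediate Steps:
-45*(-71 + J((0 + 6)²)) = -45*(-71 + ((0 + 6)²)²) = -45*(-71 + (6²)²) = -45*(-71 + 36²) = -45*(-71 + 1296) = -45*1225 = -55125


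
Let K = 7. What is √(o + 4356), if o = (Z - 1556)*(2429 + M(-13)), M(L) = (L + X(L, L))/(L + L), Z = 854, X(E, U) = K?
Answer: 6*I*√47249 ≈ 1304.2*I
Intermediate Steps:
X(E, U) = 7
M(L) = (7 + L)/(2*L) (M(L) = (L + 7)/(L + L) = (7 + L)/((2*L)) = (7 + L)*(1/(2*L)) = (7 + L)/(2*L))
o = -1705320 (o = (854 - 1556)*(2429 + (½)*(7 - 13)/(-13)) = -702*(2429 + (½)*(-1/13)*(-6)) = -702*(2429 + 3/13) = -702*31580/13 = -1705320)
√(o + 4356) = √(-1705320 + 4356) = √(-1700964) = 6*I*√47249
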